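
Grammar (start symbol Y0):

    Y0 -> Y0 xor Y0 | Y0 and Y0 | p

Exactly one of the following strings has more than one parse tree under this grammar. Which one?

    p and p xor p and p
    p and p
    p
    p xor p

p and p xor p and p: 5 trees
p and p: 1 tree
p: 1 tree
p xor p: 1 tree

p and p xor p and p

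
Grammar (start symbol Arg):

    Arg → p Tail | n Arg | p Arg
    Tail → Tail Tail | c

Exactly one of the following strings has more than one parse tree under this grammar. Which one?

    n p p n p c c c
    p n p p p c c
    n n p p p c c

n p p n p c c c: 2 trees
p n p p p c c: 1 tree
n n p p p c c: 1 tree

n p p n p c c c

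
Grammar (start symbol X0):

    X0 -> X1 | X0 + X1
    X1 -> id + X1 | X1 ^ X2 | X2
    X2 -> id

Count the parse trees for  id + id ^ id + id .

3

Parse trees for id + id ^ id + id:
  [X0 [X0 [X1 id + [X1 [X1 [X2 id]] ^ [X2 id]]]] + [X1 [X2 id]]]
  [X0 [X0 [X1 [X1 id + [X1 [X2 id]]] ^ [X2 id]]] + [X1 [X2 id]]]
  [X0 [X0 [X0 [X1 [X2 id]]] + [X1 [X1 [X2 id]] ^ [X2 id]]] + [X1 [X2 id]]]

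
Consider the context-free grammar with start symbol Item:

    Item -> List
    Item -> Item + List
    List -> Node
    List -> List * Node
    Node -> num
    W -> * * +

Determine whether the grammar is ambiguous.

(W is unreachable from Item, so its rules don't affect L(Item).) This is a standard precedence ladder (Item over List over Node), with each level left-recursive on its own operator ('+' at Item, '*' at List). That structure is LR(1), hence unambiguous.

Unambiguous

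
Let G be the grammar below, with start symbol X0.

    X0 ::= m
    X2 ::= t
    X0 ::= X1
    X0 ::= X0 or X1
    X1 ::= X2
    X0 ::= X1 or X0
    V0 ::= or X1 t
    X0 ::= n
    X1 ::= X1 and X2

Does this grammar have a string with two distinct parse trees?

Witness: t or t

Derivation 1: X0 ⇒ X0 or X1 ⇒ X1 or X1 ⇒ X2 or X1 ⇒ t or X1 ⇒ t or X2 ⇒ t or t
Derivation 2: X0 ⇒ X1 or X0 ⇒ X2 or X0 ⇒ t or X0 ⇒ t or X1 ⇒ t or X2 ⇒ t or t

Two distinct leftmost derivations for the same string.

Ambiguous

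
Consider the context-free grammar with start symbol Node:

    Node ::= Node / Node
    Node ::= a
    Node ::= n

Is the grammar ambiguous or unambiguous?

Ambiguous

Witness: a / a / a

Derivation 1: Node ⇒ Node / Node ⇒ Node / Node / Node ⇒ a / Node / Node ⇒ a / a / Node ⇒ a / a / a
Derivation 2: Node ⇒ Node / Node ⇒ a / Node ⇒ a / Node / Node ⇒ a / a / Node ⇒ a / a / a

Two distinct leftmost derivations for the same string.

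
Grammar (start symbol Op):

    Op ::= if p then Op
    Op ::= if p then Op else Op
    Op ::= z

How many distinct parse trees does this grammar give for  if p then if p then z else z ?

Parse trees for if p then if p then z else z:
  [Op if p then [Op if p then [Op z] else [Op z]]]
  [Op if p then [Op if p then [Op z]] else [Op z]]

2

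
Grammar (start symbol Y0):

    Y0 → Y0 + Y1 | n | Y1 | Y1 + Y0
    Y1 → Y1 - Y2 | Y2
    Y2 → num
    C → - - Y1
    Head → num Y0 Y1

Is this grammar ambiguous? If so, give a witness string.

Ambiguous

Witness: num + num

Derivation 1: Y0 ⇒ Y0 + Y1 ⇒ Y1 + Y1 ⇒ Y2 + Y1 ⇒ num + Y1 ⇒ num + Y2 ⇒ num + num
Derivation 2: Y0 ⇒ Y1 + Y0 ⇒ Y2 + Y0 ⇒ num + Y0 ⇒ num + Y1 ⇒ num + Y2 ⇒ num + num

Two distinct leftmost derivations for the same string.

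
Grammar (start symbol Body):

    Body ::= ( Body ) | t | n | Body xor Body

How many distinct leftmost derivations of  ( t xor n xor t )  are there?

Parse trees for ( t xor n xor t ):
  [Body ( [Body [Body t] xor [Body [Body n] xor [Body t]]] )]
  [Body ( [Body [Body [Body t] xor [Body n]] xor [Body t]] )]

2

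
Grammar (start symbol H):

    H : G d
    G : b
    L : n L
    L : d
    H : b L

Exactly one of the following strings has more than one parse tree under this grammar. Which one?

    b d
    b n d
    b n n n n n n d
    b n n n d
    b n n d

b d

b d: 2 trees
b n d: 1 tree
b n n n n n n d: 1 tree
b n n n d: 1 tree
b n n d: 1 tree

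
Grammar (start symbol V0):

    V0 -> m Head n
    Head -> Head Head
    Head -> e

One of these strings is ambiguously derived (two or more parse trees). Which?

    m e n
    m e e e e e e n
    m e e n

m e e e e e e n

m e n: 1 tree
m e e e e e e n: 42 trees
m e e n: 1 tree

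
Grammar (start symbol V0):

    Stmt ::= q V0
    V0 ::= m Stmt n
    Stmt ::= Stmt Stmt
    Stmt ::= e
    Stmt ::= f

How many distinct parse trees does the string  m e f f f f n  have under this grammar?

Parse trees for m e f f f f n (showing first 6 of 14):
  [V0 m [Stmt [Stmt e] [Stmt [Stmt f] [Stmt [Stmt f] [Stmt [Stmt f] [Stmt f]]]]] n]
  [V0 m [Stmt [Stmt e] [Stmt [Stmt f] [Stmt [Stmt [Stmt f] [Stmt f]] [Stmt f]]]] n]
  [V0 m [Stmt [Stmt e] [Stmt [Stmt [Stmt f] [Stmt f]] [Stmt [Stmt f] [Stmt f]]]] n]
  [V0 m [Stmt [Stmt e] [Stmt [Stmt [Stmt f] [Stmt [Stmt f] [Stmt f]]] [Stmt f]]] n]
  [V0 m [Stmt [Stmt e] [Stmt [Stmt [Stmt [Stmt f] [Stmt f]] [Stmt f]] [Stmt f]]] n]
  [V0 m [Stmt [Stmt [Stmt e] [Stmt f]] [Stmt [Stmt f] [Stmt [Stmt f] [Stmt f]]]] n]

14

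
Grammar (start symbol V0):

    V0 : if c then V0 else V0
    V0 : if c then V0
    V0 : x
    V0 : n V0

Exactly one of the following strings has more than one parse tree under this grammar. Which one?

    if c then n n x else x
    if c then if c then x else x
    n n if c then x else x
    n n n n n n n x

if c then if c then x else x

if c then n n x else x: 1 tree
if c then if c then x else x: 2 trees
n n if c then x else x: 1 tree
n n n n n n n x: 1 tree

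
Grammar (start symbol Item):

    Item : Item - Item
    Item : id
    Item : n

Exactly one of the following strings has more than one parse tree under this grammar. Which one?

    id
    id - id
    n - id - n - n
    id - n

id: 1 tree
id - id: 1 tree
n - id - n - n: 5 trees
id - n: 1 tree

n - id - n - n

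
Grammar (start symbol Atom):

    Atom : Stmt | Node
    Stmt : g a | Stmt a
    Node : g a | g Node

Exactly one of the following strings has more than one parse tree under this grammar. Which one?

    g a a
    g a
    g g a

g a

g a a: 1 tree
g a: 2 trees
g g a: 1 tree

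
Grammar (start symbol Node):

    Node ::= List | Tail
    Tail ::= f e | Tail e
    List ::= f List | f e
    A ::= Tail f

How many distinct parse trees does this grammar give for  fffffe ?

1

Parse trees for fffffe:
  [Node [List f [List f [List f [List f [List f e]]]]]]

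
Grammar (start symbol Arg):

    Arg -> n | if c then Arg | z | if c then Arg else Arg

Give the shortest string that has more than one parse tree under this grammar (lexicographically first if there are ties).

length 1: no string has ≥2 trees
length 4: no string has ≥2 trees
length 6: no string has ≥2 trees
length 7: no string has ≥2 trees
length 9: if c then if c then n else n has 2 parse trees

Two derivations of if c then if c then n else n:
  Arg ⇒ if c then Arg ⇒ if c then if c then Arg else Arg ⇒ if c then if c then n else Arg ⇒ if c then if c then n else n
  Arg ⇒ if c then Arg else Arg ⇒ if c then if c then Arg else Arg ⇒ if c then if c then n else Arg ⇒ if c then if c then n else n

if c then if c then n else n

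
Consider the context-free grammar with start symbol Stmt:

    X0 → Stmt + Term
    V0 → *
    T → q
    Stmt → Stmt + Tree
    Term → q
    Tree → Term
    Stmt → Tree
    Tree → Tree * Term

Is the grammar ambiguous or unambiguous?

(T, V0, X0 are unreachable from Stmt, so their rules don't affect L(Stmt).) This is a standard precedence ladder (Stmt over Tree over Term), with each level left-recursive on its own operator ('+' at Stmt, '*' at Tree). That structure is LR(1), hence unambiguous.

Unambiguous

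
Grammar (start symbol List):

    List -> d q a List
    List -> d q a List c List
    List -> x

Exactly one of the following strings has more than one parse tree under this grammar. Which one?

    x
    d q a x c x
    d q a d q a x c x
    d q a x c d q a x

x: 1 tree
d q a x c x: 1 tree
d q a d q a x c x: 2 trees
d q a x c d q a x: 1 tree

d q a d q a x c x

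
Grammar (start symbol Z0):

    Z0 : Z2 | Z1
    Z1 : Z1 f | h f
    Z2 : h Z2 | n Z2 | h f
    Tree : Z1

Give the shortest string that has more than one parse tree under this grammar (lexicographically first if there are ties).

h f

length 2: h f has 2 parse trees

Two derivations of h f:
  Z0 ⇒ Z2 ⇒ h f
  Z0 ⇒ Z1 ⇒ h f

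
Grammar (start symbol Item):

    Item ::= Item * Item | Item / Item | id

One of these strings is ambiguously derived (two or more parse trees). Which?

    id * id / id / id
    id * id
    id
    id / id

id * id / id / id: 5 trees
id * id: 1 tree
id: 1 tree
id / id: 1 tree

id * id / id / id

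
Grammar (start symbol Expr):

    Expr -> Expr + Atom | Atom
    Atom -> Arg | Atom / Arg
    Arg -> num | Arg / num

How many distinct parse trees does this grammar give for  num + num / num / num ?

Parse trees for num + num / num / num:
  [Expr [Expr [Atom [Arg num]]] + [Atom [Arg [Arg [Arg num] / num] / num]]]
  [Expr [Expr [Atom [Arg num]]] + [Atom [Atom [Arg num]] / [Arg [Arg num] / num]]]
  [Expr [Expr [Atom [Arg num]]] + [Atom [Atom [Arg [Arg num] / num]] / [Arg num]]]
  [Expr [Expr [Atom [Arg num]]] + [Atom [Atom [Atom [Arg num]] / [Arg num]] / [Arg num]]]

4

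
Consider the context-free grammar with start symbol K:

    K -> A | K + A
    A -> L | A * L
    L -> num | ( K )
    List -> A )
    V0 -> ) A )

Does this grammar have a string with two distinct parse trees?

(List, V0 are unreachable from K, so their rules don't affect L(K).) This is a standard precedence ladder (K over A over L), with each level left-recursive on its own operator ('+' at K, '*' at A). That structure is LR(1), hence unambiguous.

Unambiguous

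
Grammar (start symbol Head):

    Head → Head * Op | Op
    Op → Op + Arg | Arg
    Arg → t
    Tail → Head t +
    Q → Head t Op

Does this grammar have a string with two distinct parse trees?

Unambiguous

(Tail, Q are unreachable from Head, so their rules don't affect L(Head).) This is a standard precedence ladder (Head over Op over Arg), with each level left-recursive on its own operator ('*' at Head, '+' at Op). That structure is LR(1), hence unambiguous.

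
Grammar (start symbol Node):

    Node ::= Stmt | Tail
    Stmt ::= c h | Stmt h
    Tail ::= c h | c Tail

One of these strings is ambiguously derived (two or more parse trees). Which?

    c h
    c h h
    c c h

c h

c h: 2 trees
c h h: 1 tree
c c h: 1 tree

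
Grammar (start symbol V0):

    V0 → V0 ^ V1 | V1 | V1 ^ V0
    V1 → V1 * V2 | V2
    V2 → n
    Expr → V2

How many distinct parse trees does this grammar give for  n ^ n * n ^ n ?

4

Parse trees for n ^ n * n ^ n:
  [V0 [V0 [V0 [V1 [V2 n]]] ^ [V1 [V1 [V2 n]] * [V2 n]]] ^ [V1 [V2 n]]]
  [V0 [V0 [V1 [V2 n]] ^ [V0 [V1 [V1 [V2 n]] * [V2 n]]]] ^ [V1 [V2 n]]]
  [V0 [V1 [V2 n]] ^ [V0 [V0 [V1 [V1 [V2 n]] * [V2 n]]] ^ [V1 [V2 n]]]]
  [V0 [V1 [V2 n]] ^ [V0 [V1 [V1 [V2 n]] * [V2 n]] ^ [V0 [V1 [V2 n]]]]]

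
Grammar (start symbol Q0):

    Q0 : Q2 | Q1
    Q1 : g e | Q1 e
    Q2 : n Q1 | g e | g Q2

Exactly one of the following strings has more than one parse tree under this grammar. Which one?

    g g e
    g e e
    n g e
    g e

g g e: 1 tree
g e e: 1 tree
n g e: 1 tree
g e: 2 trees

g e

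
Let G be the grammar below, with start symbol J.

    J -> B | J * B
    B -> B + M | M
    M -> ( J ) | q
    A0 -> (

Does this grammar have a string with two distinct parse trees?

Unambiguous

Only J, B, M are reachable from J; ignoring the rest: This is a standard precedence ladder (J over B over M), with each level left-recursive on its own operator ('*' at J, '+' at B). That structure is LR(1), hence unambiguous.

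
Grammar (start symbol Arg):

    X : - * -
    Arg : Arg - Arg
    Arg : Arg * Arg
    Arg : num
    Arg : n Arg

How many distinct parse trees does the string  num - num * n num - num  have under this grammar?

7

Parse trees for num - num * n num - num:
  [Arg [Arg num] - [Arg [Arg [Arg num] * [Arg n [Arg num]]] - [Arg num]]]
  [Arg [Arg num] - [Arg [Arg num] * [Arg [Arg n [Arg num]] - [Arg num]]]]
  [Arg [Arg num] - [Arg [Arg num] * [Arg n [Arg [Arg num] - [Arg num]]]]]
  [Arg [Arg [Arg num] - [Arg [Arg num] * [Arg n [Arg num]]]] - [Arg num]]
  [Arg [Arg [Arg [Arg num] - [Arg num]] * [Arg n [Arg num]]] - [Arg num]]
  [Arg [Arg [Arg num] - [Arg num]] * [Arg [Arg n [Arg num]] - [Arg num]]]
  [Arg [Arg [Arg num] - [Arg num]] * [Arg n [Arg [Arg num] - [Arg num]]]]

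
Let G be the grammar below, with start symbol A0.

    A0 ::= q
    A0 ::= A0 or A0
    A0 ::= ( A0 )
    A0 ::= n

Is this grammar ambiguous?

Witness: n or n or n

Derivation 1: A0 ⇒ A0 or A0 ⇒ A0 or A0 or A0 ⇒ n or A0 or A0 ⇒ n or n or A0 ⇒ n or n or n
Derivation 2: A0 ⇒ A0 or A0 ⇒ n or A0 ⇒ n or A0 or A0 ⇒ n or n or A0 ⇒ n or n or n

Two distinct leftmost derivations for the same string.

Ambiguous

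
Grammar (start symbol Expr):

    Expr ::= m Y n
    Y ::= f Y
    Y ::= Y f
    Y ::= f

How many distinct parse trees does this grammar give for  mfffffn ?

Parse trees for mfffffn (showing first 6 of 16):
  [Expr m [Y f [Y f [Y f [Y f [Y f]]]]] n]
  [Expr m [Y f [Y f [Y f [Y [Y f] f]]]] n]
  [Expr m [Y f [Y f [Y [Y f [Y f]] f]]] n]
  [Expr m [Y f [Y f [Y [Y [Y f] f] f]]] n]
  [Expr m [Y f [Y [Y f [Y f [Y f]]] f]] n]
  [Expr m [Y f [Y [Y f [Y [Y f] f]] f]] n]

16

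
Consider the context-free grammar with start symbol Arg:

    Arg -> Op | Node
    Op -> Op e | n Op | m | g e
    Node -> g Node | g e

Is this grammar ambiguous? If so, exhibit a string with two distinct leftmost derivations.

Witness: g e

Derivation 1: Arg ⇒ Op ⇒ g e
Derivation 2: Arg ⇒ Node ⇒ g e

Two distinct leftmost derivations for the same string.

Ambiguous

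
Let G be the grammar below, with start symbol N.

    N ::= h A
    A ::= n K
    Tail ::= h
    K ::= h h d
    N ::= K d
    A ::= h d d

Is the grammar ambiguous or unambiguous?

Witness: h h d d

Derivation 1: N ⇒ h A ⇒ h h d d
Derivation 2: N ⇒ K d ⇒ h h d d

Two distinct leftmost derivations for the same string.

Ambiguous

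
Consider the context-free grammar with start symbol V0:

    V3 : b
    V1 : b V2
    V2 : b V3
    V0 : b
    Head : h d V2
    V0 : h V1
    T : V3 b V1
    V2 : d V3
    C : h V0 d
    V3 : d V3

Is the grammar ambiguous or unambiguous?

Unambiguous

(Head, T, C are unreachable from V0, so their rules don't affect L(V0).) Each reachable nonterminal has at most one production per leading terminal, and all productions are right-linear; the derivation is determined token-by-token.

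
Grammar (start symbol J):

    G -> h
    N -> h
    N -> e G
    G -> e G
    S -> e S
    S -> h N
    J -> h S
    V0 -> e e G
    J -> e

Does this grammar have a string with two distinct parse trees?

Unambiguous

(V0 is unreachable from J, so its rules don't affect L(J).) Restricted to the reachable nonterminals, every rule has the form A → t or A → t B, and no two rules for the same A share a first terminal. The grammar encodes a DFA — one run per string.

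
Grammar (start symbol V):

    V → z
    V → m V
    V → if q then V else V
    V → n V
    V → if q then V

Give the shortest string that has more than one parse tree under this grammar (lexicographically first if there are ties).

length 1: no string has ≥2 trees
length 2: no string has ≥2 trees
length 3: no string has ≥2 trees
length 4: no string has ≥2 trees
length 5: no string has ≥2 trees
length 6: no string has ≥2 trees
length 7: no string has ≥2 trees
length 8: no string has ≥2 trees
length 9: if q then if q then z else z has 2 parse trees

Two derivations of if q then if q then z else z:
  V ⇒ if q then V else V ⇒ if q then if q then V else V ⇒ if q then if q then z else V ⇒ if q then if q then z else z
  V ⇒ if q then V ⇒ if q then if q then V else V ⇒ if q then if q then z else V ⇒ if q then if q then z else z

if q then if q then z else z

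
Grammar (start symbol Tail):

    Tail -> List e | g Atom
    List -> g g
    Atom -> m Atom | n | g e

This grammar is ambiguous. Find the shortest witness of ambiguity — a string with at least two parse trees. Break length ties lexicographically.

length 2: no string has ≥2 trees
length 3: g g e has 2 parse trees

Two derivations of g g e:
  Tail ⇒ List e ⇒ g g e
  Tail ⇒ g Atom ⇒ g g e

g g e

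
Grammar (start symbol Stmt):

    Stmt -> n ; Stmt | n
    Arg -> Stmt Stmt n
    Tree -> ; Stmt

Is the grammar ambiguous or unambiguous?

Unambiguous

(Arg, Tree are unreachable from Stmt, so their rules don't affect L(Stmt).) The reachable grammar is A → atom sep A | atom. Each atom is followed by either the separator (recurse) or end-of-string (stop) — no choice point.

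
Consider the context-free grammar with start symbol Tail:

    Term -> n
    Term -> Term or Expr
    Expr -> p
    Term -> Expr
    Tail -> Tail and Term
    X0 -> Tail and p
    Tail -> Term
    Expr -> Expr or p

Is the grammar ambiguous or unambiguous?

Witness: p or p

Derivation 1: Tail ⇒ Term ⇒ Term or Expr ⇒ Expr or Expr ⇒ p or Expr ⇒ p or p
Derivation 2: Tail ⇒ Term ⇒ Expr ⇒ Expr or p ⇒ p or p

Two distinct leftmost derivations for the same string.

Ambiguous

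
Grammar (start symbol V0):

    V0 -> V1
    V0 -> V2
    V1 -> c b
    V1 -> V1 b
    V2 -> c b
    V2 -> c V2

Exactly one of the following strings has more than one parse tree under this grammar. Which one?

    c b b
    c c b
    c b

c b b: 1 tree
c c b: 1 tree
c b: 2 trees

c b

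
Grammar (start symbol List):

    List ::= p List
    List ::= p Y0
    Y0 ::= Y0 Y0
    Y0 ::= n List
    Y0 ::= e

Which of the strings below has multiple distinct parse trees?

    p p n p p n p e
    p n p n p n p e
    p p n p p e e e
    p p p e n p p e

p p n p p e e e

p p n p p n p e: 1 tree
p n p n p n p e: 1 tree
p p n p p e e e: 5 trees
p p p e n p p e: 1 tree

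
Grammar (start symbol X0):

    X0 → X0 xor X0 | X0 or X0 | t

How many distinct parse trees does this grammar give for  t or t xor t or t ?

5

Parse trees for t or t xor t or t:
  [X0 [X0 [X0 t] or [X0 t]] xor [X0 [X0 t] or [X0 t]]]
  [X0 [X0 t] or [X0 [X0 t] xor [X0 [X0 t] or [X0 t]]]]
  [X0 [X0 t] or [X0 [X0 [X0 t] xor [X0 t]] or [X0 t]]]
  [X0 [X0 [X0 [X0 t] or [X0 t]] xor [X0 t]] or [X0 t]]
  [X0 [X0 [X0 t] or [X0 [X0 t] xor [X0 t]]] or [X0 t]]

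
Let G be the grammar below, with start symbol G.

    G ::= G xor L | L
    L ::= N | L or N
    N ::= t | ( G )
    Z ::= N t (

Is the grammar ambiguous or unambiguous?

(Z is unreachable from G, so its rules don't affect L(G).) The grammar is stratified — G handles 'xor' (left-recursive), L handles 'or', N atoms. Each operator has a fixed associativity and precedence level, so every string has one parse.

Unambiguous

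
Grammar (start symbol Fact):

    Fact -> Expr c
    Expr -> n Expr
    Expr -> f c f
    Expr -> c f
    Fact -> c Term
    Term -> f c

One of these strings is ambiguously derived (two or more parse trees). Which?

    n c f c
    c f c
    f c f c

c f c

n c f c: 1 tree
c f c: 2 trees
f c f c: 1 tree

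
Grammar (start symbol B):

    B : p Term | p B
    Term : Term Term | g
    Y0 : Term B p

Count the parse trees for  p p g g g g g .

Parse trees for p p g g g g g (showing first 6 of 14):
  [B p [B p [Term [Term g] [Term [Term g] [Term [Term g] [Term [Term g] [Term g]]]]]]]
  [B p [B p [Term [Term g] [Term [Term g] [Term [Term [Term g] [Term g]] [Term g]]]]]]
  [B p [B p [Term [Term g] [Term [Term [Term g] [Term g]] [Term [Term g] [Term g]]]]]]
  [B p [B p [Term [Term g] [Term [Term [Term g] [Term [Term g] [Term g]]] [Term g]]]]]
  [B p [B p [Term [Term g] [Term [Term [Term [Term g] [Term g]] [Term g]] [Term g]]]]]
  [B p [B p [Term [Term [Term g] [Term g]] [Term [Term g] [Term [Term g] [Term g]]]]]]

14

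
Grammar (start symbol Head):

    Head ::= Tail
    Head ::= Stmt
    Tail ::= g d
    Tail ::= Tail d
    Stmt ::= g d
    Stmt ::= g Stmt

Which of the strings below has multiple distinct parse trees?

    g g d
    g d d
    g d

g d

g g d: 1 tree
g d d: 1 tree
g d: 2 trees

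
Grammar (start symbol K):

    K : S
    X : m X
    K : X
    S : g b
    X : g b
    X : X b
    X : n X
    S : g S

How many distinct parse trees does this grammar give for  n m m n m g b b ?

6

Parse trees for n m m n m g b b:
  [K [X [X n [X m [X m [X n [X m [X g b]]]]]] b]]
  [K [X n [X m [X m [X [X n [X m [X g b]]] b]]]]]
  [K [X n [X m [X m [X n [X m [X [X g b] b]]]]]]]
  [K [X n [X m [X m [X n [X [X m [X g b]] b]]]]]]
  [K [X n [X m [X [X m [X n [X m [X g b]]]] b]]]]
  [K [X n [X [X m [X m [X n [X m [X g b]]]]] b]]]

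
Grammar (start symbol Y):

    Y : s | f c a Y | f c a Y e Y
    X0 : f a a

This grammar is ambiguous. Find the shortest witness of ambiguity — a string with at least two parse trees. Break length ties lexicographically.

length 1: no string has ≥2 trees
length 4: no string has ≥2 trees
length 6: no string has ≥2 trees
length 7: no string has ≥2 trees
length 9: f c a f c a s e s has 2 parse trees

Two derivations of f c a f c a s e s:
  Y ⇒ f c a Y ⇒ f c a f c a Y e Y ⇒ f c a f c a s e Y ⇒ f c a f c a s e s
  Y ⇒ f c a Y e Y ⇒ f c a f c a Y e Y ⇒ f c a f c a s e Y ⇒ f c a f c a s e s

f c a f c a s e s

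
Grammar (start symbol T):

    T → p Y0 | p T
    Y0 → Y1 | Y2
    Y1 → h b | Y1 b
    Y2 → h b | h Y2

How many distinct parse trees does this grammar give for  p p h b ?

Parse trees for p p h b:
  [T p [T p [Y0 [Y1 h b]]]]
  [T p [T p [Y0 [Y2 h b]]]]

2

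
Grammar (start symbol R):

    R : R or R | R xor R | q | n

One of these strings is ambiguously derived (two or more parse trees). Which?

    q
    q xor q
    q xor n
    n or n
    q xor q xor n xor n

q: 1 tree
q xor q: 1 tree
q xor n: 1 tree
n or n: 1 tree
q xor q xor n xor n: 5 trees

q xor q xor n xor n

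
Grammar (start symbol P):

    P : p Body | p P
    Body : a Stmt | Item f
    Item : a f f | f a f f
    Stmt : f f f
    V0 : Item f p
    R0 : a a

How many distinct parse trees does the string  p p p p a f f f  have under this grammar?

Parse trees for p p p p a f f f:
  [P p [P p [P p [P p [Body a [Stmt f f f]]]]]]
  [P p [P p [P p [P p [Body [Item a f f] f]]]]]

2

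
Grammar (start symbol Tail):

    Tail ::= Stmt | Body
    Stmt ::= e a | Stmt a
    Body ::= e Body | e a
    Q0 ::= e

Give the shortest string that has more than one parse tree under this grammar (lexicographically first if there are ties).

length 2: e a has 2 parse trees

Two derivations of e a:
  Tail ⇒ Stmt ⇒ e a
  Tail ⇒ Body ⇒ e a

e a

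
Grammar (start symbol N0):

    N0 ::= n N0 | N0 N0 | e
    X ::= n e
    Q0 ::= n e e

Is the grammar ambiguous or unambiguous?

Witness: e e e

Derivation 1: N0 ⇒ N0 N0 ⇒ N0 N0 N0 ⇒ e N0 N0 ⇒ e e N0 ⇒ e e e
Derivation 2: N0 ⇒ N0 N0 ⇒ e N0 ⇒ e N0 N0 ⇒ e e N0 ⇒ e e e

Two distinct leftmost derivations for the same string.

Ambiguous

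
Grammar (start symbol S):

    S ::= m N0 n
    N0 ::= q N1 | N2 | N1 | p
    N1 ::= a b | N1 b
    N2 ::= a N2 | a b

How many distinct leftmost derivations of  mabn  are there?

2

Parse trees for mabn:
  [S m [N0 [N2 a b]] n]
  [S m [N0 [N1 a b]] n]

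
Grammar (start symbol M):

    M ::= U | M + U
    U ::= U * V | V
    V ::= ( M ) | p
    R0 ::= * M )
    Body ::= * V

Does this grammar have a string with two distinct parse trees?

Unambiguous

Only M, U, V are reachable from M; ignoring the rest: The grammar is stratified — M handles '+' (left-recursive), U handles '*', V atoms. Each operator has a fixed associativity and precedence level, so every string has one parse.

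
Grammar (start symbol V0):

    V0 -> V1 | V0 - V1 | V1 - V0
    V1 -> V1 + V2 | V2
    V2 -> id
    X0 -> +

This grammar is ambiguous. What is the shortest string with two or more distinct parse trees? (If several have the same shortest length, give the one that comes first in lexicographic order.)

id - id

length 1: no string has ≥2 trees
length 3: id - id has 2 parse trees

Two derivations of id - id:
  V0 ⇒ V0 - V1 ⇒ V1 - V1 ⇒ V2 - V1 ⇒ id - V1 ⇒ id - V2 ⇒ id - id
  V0 ⇒ V1 - V0 ⇒ V2 - V0 ⇒ id - V0 ⇒ id - V1 ⇒ id - V2 ⇒ id - id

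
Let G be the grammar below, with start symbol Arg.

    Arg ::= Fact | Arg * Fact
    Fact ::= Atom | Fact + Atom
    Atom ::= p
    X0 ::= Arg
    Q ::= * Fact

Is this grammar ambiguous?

(X0, Q are unreachable from Arg, so their rules don't affect L(Arg).) This is a standard precedence ladder (Arg over Fact over Atom), with each level left-recursive on its own operator ('*' at Arg, '+' at Fact). That structure is LR(1), hence unambiguous.

Unambiguous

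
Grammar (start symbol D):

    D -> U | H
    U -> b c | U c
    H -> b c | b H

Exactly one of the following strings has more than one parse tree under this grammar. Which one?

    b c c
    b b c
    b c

b c c: 1 tree
b b c: 1 tree
b c: 2 trees

b c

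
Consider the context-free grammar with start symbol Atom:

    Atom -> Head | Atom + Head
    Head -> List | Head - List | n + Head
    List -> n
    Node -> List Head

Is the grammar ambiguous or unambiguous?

Witness: n + n

Derivation 1: Atom ⇒ Head ⇒ n + Head ⇒ n + List ⇒ n + n
Derivation 2: Atom ⇒ Atom + Head ⇒ Head + Head ⇒ List + Head ⇒ n + Head ⇒ n + List ⇒ n + n

Two distinct leftmost derivations for the same string.

Ambiguous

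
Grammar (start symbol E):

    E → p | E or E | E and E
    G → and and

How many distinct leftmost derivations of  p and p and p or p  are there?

5

Parse trees for p and p and p or p:
  [E [E [E p] and [E [E p] and [E p]]] or [E p]]
  [E [E [E [E p] and [E p]] and [E p]] or [E p]]
  [E [E p] and [E [E [E p] and [E p]] or [E p]]]
  [E [E p] and [E [E p] and [E [E p] or [E p]]]]
  [E [E [E p] and [E p]] and [E [E p] or [E p]]]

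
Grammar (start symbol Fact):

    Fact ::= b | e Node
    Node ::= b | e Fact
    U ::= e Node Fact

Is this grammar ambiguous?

(U is unreachable from Fact, so its rules don't affect L(Fact).) Restricted to the reachable nonterminals, every rule has the form A → t or A → t B, and no two rules for the same A share a first terminal. The grammar encodes a DFA — one run per string.

Unambiguous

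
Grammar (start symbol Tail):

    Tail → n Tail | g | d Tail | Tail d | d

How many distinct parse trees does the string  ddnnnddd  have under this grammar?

Parse trees for ddnnnddd (showing first 6 of 29):
  [Tail d [Tail d [Tail n [Tail n [Tail n [Tail d [Tail d [Tail d]]]]]]]]
  [Tail d [Tail d [Tail n [Tail n [Tail n [Tail d [Tail [Tail d] d]]]]]]]
  [Tail d [Tail d [Tail n [Tail n [Tail n [Tail [Tail d [Tail d]] d]]]]]]
  [Tail d [Tail d [Tail n [Tail n [Tail n [Tail [Tail [Tail d] d] d]]]]]]
  [Tail d [Tail d [Tail n [Tail n [Tail [Tail n [Tail d [Tail d]]] d]]]]]
  [Tail d [Tail d [Tail n [Tail n [Tail [Tail n [Tail [Tail d] d]] d]]]]]

29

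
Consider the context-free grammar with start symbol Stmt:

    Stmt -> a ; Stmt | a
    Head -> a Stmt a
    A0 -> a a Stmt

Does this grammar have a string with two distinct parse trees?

(Head, A0 are unreachable from Stmt, so their rules don't affect L(Stmt).) Right-recursive list with a separator: after each atom, whether the separator follows determines the rule. One parse per string.

Unambiguous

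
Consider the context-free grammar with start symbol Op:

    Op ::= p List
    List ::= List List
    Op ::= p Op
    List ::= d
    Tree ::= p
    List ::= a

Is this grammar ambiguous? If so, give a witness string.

Ambiguous

Witness: p a a a

Derivation 1: Op ⇒ p List ⇒ p List List ⇒ p List List List ⇒ p a List List ⇒ p a a List ⇒ p a a a
Derivation 2: Op ⇒ p List ⇒ p List List ⇒ p a List ⇒ p a List List ⇒ p a a List ⇒ p a a a

Two distinct leftmost derivations for the same string.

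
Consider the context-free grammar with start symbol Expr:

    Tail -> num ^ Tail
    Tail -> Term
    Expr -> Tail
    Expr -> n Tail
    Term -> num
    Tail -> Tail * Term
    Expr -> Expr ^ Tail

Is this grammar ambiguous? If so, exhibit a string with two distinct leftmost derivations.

Witness: num ^ num

Derivation 1: Expr ⇒ Tail ⇒ num ^ Tail ⇒ num ^ Term ⇒ num ^ num
Derivation 2: Expr ⇒ Expr ^ Tail ⇒ Tail ^ Tail ⇒ Term ^ Tail ⇒ num ^ Tail ⇒ num ^ Term ⇒ num ^ num

Two distinct leftmost derivations for the same string.

Ambiguous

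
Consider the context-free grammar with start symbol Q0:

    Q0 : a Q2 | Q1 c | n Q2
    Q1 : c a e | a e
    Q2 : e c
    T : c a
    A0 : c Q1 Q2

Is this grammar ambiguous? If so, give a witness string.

Witness: a e c

Derivation 1: Q0 ⇒ a Q2 ⇒ a e c
Derivation 2: Q0 ⇒ Q1 c ⇒ a e c

Two distinct leftmost derivations for the same string.

Ambiguous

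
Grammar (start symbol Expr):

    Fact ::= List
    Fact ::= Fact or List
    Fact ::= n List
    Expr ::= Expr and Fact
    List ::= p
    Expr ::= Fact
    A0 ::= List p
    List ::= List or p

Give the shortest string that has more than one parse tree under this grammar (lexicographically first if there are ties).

length 1: no string has ≥2 trees
length 2: no string has ≥2 trees
length 3: p or p has 2 parse trees

Two derivations of p or p:
  Expr ⇒ Fact ⇒ List ⇒ List or p ⇒ p or p
  Expr ⇒ Fact ⇒ Fact or List ⇒ List or List ⇒ p or List ⇒ p or p

p or p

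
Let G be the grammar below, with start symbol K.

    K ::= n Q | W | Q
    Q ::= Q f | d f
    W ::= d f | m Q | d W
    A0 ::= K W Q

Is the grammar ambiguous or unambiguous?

Witness: d f

Derivation 1: K ⇒ W ⇒ d f
Derivation 2: K ⇒ Q ⇒ d f

Two distinct leftmost derivations for the same string.

Ambiguous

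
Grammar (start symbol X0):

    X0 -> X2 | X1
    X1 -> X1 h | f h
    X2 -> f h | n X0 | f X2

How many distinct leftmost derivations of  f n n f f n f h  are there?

Parse trees for f n n f f n f h:
  [X0 [X2 f [X2 n [X0 [X2 n [X0 [X2 f [X2 f [X2 n [X0 [X2 f h]]]]]]]]]]]
  [X0 [X2 f [X2 n [X0 [X2 n [X0 [X2 f [X2 f [X2 n [X0 [X1 f h]]]]]]]]]]]

2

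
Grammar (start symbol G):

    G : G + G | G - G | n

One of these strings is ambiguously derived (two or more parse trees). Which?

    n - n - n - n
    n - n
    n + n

n - n - n - n: 5 trees
n - n: 1 tree
n + n: 1 tree

n - n - n - n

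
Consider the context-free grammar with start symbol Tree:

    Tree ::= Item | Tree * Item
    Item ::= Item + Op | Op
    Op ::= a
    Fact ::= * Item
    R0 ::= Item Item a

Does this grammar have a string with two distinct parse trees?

(Fact, R0 are unreachable from Tree, so their rules don't affect L(Tree).) This is a standard precedence ladder (Tree over Item over Op), with each level left-recursive on its own operator ('*' at Tree, '+' at Item). That structure is LR(1), hence unambiguous.

Unambiguous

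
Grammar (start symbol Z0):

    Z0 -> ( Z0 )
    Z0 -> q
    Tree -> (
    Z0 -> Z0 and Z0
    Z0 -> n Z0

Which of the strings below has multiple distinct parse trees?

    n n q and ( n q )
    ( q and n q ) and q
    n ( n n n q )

n n q and ( n q ): 3 trees
( q and n q ) and q: 1 tree
n ( n n n q ): 1 tree

n n q and ( n q )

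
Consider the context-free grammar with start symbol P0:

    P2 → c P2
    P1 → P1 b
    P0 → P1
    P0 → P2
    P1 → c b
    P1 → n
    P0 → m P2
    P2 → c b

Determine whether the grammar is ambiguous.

Ambiguous

Witness: c b

Derivation 1: P0 ⇒ P1 ⇒ c b
Derivation 2: P0 ⇒ P2 ⇒ c b

Two distinct leftmost derivations for the same string.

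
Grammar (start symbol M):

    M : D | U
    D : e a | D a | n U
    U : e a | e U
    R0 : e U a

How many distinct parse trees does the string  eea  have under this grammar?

Parse trees for eea:
  [M [U e [U e a]]]

1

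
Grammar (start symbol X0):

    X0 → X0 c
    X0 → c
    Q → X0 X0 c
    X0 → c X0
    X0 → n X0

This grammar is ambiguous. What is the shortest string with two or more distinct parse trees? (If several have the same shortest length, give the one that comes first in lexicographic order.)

c c

length 1: no string has ≥2 trees
length 2: c c has 2 parse trees

Two derivations of c c:
  X0 ⇒ X0 c ⇒ c c
  X0 ⇒ c X0 ⇒ c c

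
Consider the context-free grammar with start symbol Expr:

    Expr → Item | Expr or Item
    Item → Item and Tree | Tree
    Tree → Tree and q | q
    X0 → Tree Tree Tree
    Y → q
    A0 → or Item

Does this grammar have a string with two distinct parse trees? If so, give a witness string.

Witness: q and q

Derivation 1: Expr ⇒ Item ⇒ Item and Tree ⇒ Tree and Tree ⇒ q and Tree ⇒ q and q
Derivation 2: Expr ⇒ Item ⇒ Tree ⇒ Tree and q ⇒ q and q

Two distinct leftmost derivations for the same string.

Ambiguous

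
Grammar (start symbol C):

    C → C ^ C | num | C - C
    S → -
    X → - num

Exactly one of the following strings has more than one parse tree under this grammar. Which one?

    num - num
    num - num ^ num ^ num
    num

num - num: 1 tree
num - num ^ num ^ num: 5 trees
num: 1 tree

num - num ^ num ^ num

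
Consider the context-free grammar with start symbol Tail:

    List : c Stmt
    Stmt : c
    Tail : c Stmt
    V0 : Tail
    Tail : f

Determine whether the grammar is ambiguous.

Only Tail, Stmt are reachable from Tail; ignoring the rest: Each reachable nonterminal has at most one production per leading terminal, and all productions are right-linear; the derivation is determined token-by-token.

Unambiguous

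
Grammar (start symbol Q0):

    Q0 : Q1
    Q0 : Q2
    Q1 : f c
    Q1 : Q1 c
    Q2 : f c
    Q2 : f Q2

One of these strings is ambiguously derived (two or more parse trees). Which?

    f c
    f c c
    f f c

f c: 2 trees
f c c: 1 tree
f f c: 1 tree

f c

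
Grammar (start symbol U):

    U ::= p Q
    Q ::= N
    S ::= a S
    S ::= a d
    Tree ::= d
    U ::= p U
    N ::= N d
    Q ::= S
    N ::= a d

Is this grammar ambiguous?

Ambiguous

Witness: p a d

Derivation 1: U ⇒ p Q ⇒ p N ⇒ p a d
Derivation 2: U ⇒ p Q ⇒ p S ⇒ p a d

Two distinct leftmost derivations for the same string.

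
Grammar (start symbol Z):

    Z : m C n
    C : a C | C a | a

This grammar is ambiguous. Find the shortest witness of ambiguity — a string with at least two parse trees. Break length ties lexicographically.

m a a n

length 3: no string has ≥2 trees
length 4: m a a n has 2 parse trees

Two derivations of m a a n:
  Z ⇒ m C n ⇒ m a C n ⇒ m a a n
  Z ⇒ m C n ⇒ m C a n ⇒ m a a n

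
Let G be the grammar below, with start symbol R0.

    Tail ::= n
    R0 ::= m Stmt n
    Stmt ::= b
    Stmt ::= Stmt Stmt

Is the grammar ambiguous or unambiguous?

Ambiguous

Witness: m b b b n

Derivation 1: R0 ⇒ m Stmt n ⇒ m Stmt Stmt n ⇒ m b Stmt n ⇒ m b Stmt Stmt n ⇒ m b b Stmt n ⇒ m b b b n
Derivation 2: R0 ⇒ m Stmt n ⇒ m Stmt Stmt n ⇒ m Stmt Stmt Stmt n ⇒ m b Stmt Stmt n ⇒ m b b Stmt n ⇒ m b b b n

Two distinct leftmost derivations for the same string.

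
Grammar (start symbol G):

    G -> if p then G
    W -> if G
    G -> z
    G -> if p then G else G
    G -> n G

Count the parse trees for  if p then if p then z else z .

2

Parse trees for if p then if p then z else z:
  [G if p then [G if p then [G z] else [G z]]]
  [G if p then [G if p then [G z]] else [G z]]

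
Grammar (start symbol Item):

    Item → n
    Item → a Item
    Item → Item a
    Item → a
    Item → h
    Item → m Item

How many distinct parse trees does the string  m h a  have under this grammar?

Parse trees for m h a:
  [Item [Item m [Item h]] a]
  [Item m [Item [Item h] a]]

2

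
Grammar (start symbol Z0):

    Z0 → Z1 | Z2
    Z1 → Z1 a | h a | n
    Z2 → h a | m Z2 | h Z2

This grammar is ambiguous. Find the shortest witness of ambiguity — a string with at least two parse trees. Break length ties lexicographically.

length 1: no string has ≥2 trees
length 2: h a has 2 parse trees

Two derivations of h a:
  Z0 ⇒ Z1 ⇒ h a
  Z0 ⇒ Z2 ⇒ h a

h a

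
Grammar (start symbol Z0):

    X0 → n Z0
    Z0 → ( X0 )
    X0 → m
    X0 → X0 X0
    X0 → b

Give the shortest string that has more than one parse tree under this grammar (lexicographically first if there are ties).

( b b b )

length 3: no string has ≥2 trees
length 4: no string has ≥2 trees
length 5: ( b b b ) has 2 parse trees

Two derivations of ( b b b ):
  Z0 ⇒ ( X0 ) ⇒ ( X0 X0 ) ⇒ ( X0 X0 X0 ) ⇒ ( b X0 X0 ) ⇒ ( b b X0 ) ⇒ ( b b b )
  Z0 ⇒ ( X0 ) ⇒ ( X0 X0 ) ⇒ ( b X0 ) ⇒ ( b X0 X0 ) ⇒ ( b b X0 ) ⇒ ( b b b )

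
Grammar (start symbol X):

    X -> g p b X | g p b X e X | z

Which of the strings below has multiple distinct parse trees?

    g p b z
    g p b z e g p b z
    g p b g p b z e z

g p b g p b z e z

g p b z: 1 tree
g p b z e g p b z: 1 tree
g p b g p b z e z: 2 trees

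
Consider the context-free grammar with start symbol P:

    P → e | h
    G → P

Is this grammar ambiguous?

Only P is reachable from P; ignoring the rest: Restricted to the reachable nonterminals, every rule has the form A → t or A → t B, and no two rules for the same A share a first terminal. The grammar encodes a DFA — one run per string.

Unambiguous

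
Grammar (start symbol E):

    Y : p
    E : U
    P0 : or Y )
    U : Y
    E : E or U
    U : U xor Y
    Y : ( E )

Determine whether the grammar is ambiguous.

(P0 is unreachable from E, so its rules don't affect L(E).) E → E or U | U  ;  U → U xor Y | Y  — a left-associative chain with Y at the bottom. Each string factors uniquely by precedence.

Unambiguous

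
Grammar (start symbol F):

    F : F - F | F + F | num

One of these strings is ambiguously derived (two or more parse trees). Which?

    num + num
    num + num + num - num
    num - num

num + num: 1 tree
num + num + num - num: 5 trees
num - num: 1 tree

num + num + num - num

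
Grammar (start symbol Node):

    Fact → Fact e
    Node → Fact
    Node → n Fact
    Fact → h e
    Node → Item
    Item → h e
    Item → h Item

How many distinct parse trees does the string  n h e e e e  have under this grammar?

1

Parse trees for n h e e e e:
  [Node n [Fact [Fact [Fact [Fact h e] e] e] e]]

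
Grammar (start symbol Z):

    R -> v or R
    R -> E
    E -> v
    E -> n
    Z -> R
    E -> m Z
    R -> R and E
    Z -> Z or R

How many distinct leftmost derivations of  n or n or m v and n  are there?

Parse trees for n or n or m v and n:
  [Z [Z [Z [R [E n]]] or [R [E n]]] or [R [E m [Z [R [R [E v]] and [E n]]]]]]
  [Z [Z [Z [R [E n]]] or [R [E n]]] or [R [R [E m [Z [R [E v]]]]] and [E n]]]

2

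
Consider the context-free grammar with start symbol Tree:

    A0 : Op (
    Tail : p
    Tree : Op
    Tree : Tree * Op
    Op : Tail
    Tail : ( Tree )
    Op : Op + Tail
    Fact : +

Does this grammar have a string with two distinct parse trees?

Only Tree, Op, Tail are reachable from Tree; ignoring the rest: This is a standard precedence ladder (Tree over Op over Tail), with each level left-recursive on its own operator ('*' at Tree, '+' at Op). That structure is LR(1), hence unambiguous.

Unambiguous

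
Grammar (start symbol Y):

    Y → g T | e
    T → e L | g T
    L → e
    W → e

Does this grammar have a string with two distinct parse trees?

Unambiguous

(W is unreachable from Y, so its rules don't affect L(Y).) Each reachable nonterminal has at most one production per leading terminal, and all productions are right-linear; the derivation is determined token-by-token.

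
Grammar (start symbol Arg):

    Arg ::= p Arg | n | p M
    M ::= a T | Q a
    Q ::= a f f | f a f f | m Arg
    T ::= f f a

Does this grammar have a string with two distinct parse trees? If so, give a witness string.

Ambiguous

Witness: p a f f a

Derivation 1: Arg ⇒ p M ⇒ p a T ⇒ p a f f a
Derivation 2: Arg ⇒ p M ⇒ p Q a ⇒ p a f f a

Two distinct leftmost derivations for the same string.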